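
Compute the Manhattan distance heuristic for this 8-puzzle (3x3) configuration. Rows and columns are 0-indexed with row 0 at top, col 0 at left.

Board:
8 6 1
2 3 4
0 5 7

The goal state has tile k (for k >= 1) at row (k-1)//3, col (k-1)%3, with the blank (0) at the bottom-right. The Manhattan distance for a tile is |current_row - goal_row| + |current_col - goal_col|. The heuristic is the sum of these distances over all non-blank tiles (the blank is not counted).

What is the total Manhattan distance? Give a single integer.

Answer: 16

Derivation:
Tile 8: (0,0)->(2,1) = 3
Tile 6: (0,1)->(1,2) = 2
Tile 1: (0,2)->(0,0) = 2
Tile 2: (1,0)->(0,1) = 2
Tile 3: (1,1)->(0,2) = 2
Tile 4: (1,2)->(1,0) = 2
Tile 5: (2,1)->(1,1) = 1
Tile 7: (2,2)->(2,0) = 2
Sum: 3 + 2 + 2 + 2 + 2 + 2 + 1 + 2 = 16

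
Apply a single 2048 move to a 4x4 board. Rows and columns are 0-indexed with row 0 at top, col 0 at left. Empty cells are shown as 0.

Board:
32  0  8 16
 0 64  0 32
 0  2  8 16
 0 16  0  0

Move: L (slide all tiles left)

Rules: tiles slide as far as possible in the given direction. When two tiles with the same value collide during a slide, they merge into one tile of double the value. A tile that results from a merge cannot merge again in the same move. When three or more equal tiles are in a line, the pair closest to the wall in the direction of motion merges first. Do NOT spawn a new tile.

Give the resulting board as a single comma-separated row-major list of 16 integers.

Answer: 32, 8, 16, 0, 64, 32, 0, 0, 2, 8, 16, 0, 16, 0, 0, 0

Derivation:
Slide left:
row 0: [32, 0, 8, 16] -> [32, 8, 16, 0]
row 1: [0, 64, 0, 32] -> [64, 32, 0, 0]
row 2: [0, 2, 8, 16] -> [2, 8, 16, 0]
row 3: [0, 16, 0, 0] -> [16, 0, 0, 0]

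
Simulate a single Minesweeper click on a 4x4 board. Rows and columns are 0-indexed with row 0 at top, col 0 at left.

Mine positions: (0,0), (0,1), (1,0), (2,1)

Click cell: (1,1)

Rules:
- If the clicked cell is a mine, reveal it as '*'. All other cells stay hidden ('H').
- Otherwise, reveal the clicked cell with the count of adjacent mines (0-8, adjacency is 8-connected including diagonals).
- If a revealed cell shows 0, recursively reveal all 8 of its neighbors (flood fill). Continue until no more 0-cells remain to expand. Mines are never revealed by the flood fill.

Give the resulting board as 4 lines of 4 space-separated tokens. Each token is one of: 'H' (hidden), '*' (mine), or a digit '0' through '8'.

H H H H
H 4 H H
H H H H
H H H H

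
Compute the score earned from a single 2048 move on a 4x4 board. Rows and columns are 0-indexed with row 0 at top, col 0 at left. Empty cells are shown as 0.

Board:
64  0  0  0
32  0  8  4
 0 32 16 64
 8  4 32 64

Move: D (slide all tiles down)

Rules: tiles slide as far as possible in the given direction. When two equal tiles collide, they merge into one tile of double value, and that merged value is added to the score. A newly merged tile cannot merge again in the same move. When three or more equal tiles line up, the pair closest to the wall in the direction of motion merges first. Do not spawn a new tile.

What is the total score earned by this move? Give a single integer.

Slide down:
col 0: [64, 32, 0, 8] -> [0, 64, 32, 8]  score +0 (running 0)
col 1: [0, 0, 32, 4] -> [0, 0, 32, 4]  score +0 (running 0)
col 2: [0, 8, 16, 32] -> [0, 8, 16, 32]  score +0 (running 0)
col 3: [0, 4, 64, 64] -> [0, 0, 4, 128]  score +128 (running 128)
Board after move:
  0   0   0   0
 64   0   8   0
 32  32  16   4
  8   4  32 128

Answer: 128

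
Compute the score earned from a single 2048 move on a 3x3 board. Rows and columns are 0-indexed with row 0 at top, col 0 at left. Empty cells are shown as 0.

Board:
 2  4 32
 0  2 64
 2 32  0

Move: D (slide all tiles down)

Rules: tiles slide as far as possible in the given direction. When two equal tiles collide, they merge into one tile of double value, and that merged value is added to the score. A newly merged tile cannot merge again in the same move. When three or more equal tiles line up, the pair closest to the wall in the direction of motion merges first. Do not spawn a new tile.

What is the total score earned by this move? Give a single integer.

Slide down:
col 0: [2, 0, 2] -> [0, 0, 4]  score +4 (running 4)
col 1: [4, 2, 32] -> [4, 2, 32]  score +0 (running 4)
col 2: [32, 64, 0] -> [0, 32, 64]  score +0 (running 4)
Board after move:
 0  4  0
 0  2 32
 4 32 64

Answer: 4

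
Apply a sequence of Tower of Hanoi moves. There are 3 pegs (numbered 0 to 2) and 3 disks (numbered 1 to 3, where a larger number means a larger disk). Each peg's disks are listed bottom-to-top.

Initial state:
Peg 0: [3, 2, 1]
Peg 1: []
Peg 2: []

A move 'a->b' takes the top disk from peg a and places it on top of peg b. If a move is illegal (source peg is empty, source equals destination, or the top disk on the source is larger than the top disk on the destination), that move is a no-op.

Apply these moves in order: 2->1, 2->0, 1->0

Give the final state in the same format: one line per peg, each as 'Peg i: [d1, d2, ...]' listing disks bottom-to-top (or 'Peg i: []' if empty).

After move 1 (2->1):
Peg 0: [3, 2, 1]
Peg 1: []
Peg 2: []

After move 2 (2->0):
Peg 0: [3, 2, 1]
Peg 1: []
Peg 2: []

After move 3 (1->0):
Peg 0: [3, 2, 1]
Peg 1: []
Peg 2: []

Answer: Peg 0: [3, 2, 1]
Peg 1: []
Peg 2: []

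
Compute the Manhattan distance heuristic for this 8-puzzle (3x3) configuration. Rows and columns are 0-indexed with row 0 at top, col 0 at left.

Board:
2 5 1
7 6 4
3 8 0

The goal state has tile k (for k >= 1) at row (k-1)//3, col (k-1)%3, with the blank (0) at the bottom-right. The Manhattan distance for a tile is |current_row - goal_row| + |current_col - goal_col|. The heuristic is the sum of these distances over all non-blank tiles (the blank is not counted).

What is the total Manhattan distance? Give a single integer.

Answer: 12

Derivation:
Tile 2: (0,0)->(0,1) = 1
Tile 5: (0,1)->(1,1) = 1
Tile 1: (0,2)->(0,0) = 2
Tile 7: (1,0)->(2,0) = 1
Tile 6: (1,1)->(1,2) = 1
Tile 4: (1,2)->(1,0) = 2
Tile 3: (2,0)->(0,2) = 4
Tile 8: (2,1)->(2,1) = 0
Sum: 1 + 1 + 2 + 1 + 1 + 2 + 4 + 0 = 12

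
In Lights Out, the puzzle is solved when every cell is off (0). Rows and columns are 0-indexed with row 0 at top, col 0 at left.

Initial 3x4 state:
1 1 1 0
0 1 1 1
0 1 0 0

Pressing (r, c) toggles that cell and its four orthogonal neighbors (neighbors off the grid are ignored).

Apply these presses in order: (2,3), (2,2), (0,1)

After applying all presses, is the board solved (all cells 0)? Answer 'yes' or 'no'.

Answer: yes

Derivation:
After press 1 at (2,3):
1 1 1 0
0 1 1 0
0 1 1 1

After press 2 at (2,2):
1 1 1 0
0 1 0 0
0 0 0 0

After press 3 at (0,1):
0 0 0 0
0 0 0 0
0 0 0 0

Lights still on: 0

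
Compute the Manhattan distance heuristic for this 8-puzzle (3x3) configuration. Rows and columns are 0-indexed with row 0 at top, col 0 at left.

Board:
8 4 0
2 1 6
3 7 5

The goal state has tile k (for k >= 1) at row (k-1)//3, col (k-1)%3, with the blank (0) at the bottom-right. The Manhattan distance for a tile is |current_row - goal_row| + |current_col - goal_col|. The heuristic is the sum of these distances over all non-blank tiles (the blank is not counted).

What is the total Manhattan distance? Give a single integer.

Answer: 16

Derivation:
Tile 8: (0,0)->(2,1) = 3
Tile 4: (0,1)->(1,0) = 2
Tile 2: (1,0)->(0,1) = 2
Tile 1: (1,1)->(0,0) = 2
Tile 6: (1,2)->(1,2) = 0
Tile 3: (2,0)->(0,2) = 4
Tile 7: (2,1)->(2,0) = 1
Tile 5: (2,2)->(1,1) = 2
Sum: 3 + 2 + 2 + 2 + 0 + 4 + 1 + 2 = 16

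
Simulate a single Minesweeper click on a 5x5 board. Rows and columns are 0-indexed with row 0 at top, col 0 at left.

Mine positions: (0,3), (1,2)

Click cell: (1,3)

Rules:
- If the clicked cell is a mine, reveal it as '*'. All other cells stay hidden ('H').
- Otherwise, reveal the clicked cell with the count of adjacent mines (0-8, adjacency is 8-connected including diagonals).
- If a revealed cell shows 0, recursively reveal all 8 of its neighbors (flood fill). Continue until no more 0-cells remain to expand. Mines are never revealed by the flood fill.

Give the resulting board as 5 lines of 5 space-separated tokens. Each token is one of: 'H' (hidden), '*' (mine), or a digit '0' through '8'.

H H H H H
H H H 2 H
H H H H H
H H H H H
H H H H H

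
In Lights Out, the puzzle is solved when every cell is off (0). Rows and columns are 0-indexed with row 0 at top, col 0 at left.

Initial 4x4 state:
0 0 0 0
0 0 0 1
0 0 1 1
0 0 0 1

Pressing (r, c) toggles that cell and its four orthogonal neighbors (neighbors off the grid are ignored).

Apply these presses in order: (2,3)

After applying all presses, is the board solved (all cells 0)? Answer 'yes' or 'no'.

Answer: yes

Derivation:
After press 1 at (2,3):
0 0 0 0
0 0 0 0
0 0 0 0
0 0 0 0

Lights still on: 0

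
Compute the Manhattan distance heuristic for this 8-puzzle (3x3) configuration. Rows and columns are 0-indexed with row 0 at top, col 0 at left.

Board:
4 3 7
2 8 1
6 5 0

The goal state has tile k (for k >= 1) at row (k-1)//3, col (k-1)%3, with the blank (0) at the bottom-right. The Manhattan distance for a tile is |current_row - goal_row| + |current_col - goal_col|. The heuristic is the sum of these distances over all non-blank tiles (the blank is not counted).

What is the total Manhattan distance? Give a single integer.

Tile 4: at (0,0), goal (1,0), distance |0-1|+|0-0| = 1
Tile 3: at (0,1), goal (0,2), distance |0-0|+|1-2| = 1
Tile 7: at (0,2), goal (2,0), distance |0-2|+|2-0| = 4
Tile 2: at (1,0), goal (0,1), distance |1-0|+|0-1| = 2
Tile 8: at (1,1), goal (2,1), distance |1-2|+|1-1| = 1
Tile 1: at (1,2), goal (0,0), distance |1-0|+|2-0| = 3
Tile 6: at (2,0), goal (1,2), distance |2-1|+|0-2| = 3
Tile 5: at (2,1), goal (1,1), distance |2-1|+|1-1| = 1
Sum: 1 + 1 + 4 + 2 + 1 + 3 + 3 + 1 = 16

Answer: 16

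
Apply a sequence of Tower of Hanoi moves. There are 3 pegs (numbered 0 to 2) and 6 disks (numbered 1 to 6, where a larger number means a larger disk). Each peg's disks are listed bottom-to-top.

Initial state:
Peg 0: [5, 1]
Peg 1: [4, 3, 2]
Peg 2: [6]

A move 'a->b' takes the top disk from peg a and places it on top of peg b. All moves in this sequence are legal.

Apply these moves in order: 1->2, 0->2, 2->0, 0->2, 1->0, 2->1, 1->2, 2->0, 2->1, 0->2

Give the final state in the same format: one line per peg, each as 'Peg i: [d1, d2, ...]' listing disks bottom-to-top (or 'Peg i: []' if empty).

Answer: Peg 0: [5, 3]
Peg 1: [4, 2]
Peg 2: [6, 1]

Derivation:
After move 1 (1->2):
Peg 0: [5, 1]
Peg 1: [4, 3]
Peg 2: [6, 2]

After move 2 (0->2):
Peg 0: [5]
Peg 1: [4, 3]
Peg 2: [6, 2, 1]

After move 3 (2->0):
Peg 0: [5, 1]
Peg 1: [4, 3]
Peg 2: [6, 2]

After move 4 (0->2):
Peg 0: [5]
Peg 1: [4, 3]
Peg 2: [6, 2, 1]

After move 5 (1->0):
Peg 0: [5, 3]
Peg 1: [4]
Peg 2: [6, 2, 1]

After move 6 (2->1):
Peg 0: [5, 3]
Peg 1: [4, 1]
Peg 2: [6, 2]

After move 7 (1->2):
Peg 0: [5, 3]
Peg 1: [4]
Peg 2: [6, 2, 1]

After move 8 (2->0):
Peg 0: [5, 3, 1]
Peg 1: [4]
Peg 2: [6, 2]

After move 9 (2->1):
Peg 0: [5, 3, 1]
Peg 1: [4, 2]
Peg 2: [6]

After move 10 (0->2):
Peg 0: [5, 3]
Peg 1: [4, 2]
Peg 2: [6, 1]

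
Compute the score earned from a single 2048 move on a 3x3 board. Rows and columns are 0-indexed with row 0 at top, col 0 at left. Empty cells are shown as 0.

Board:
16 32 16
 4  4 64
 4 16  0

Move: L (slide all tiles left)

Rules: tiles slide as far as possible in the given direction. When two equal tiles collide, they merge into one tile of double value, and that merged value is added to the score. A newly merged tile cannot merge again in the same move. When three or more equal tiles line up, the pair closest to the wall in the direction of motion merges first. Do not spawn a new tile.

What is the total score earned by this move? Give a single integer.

Answer: 8

Derivation:
Slide left:
row 0: [16, 32, 16] -> [16, 32, 16]  score +0 (running 0)
row 1: [4, 4, 64] -> [8, 64, 0]  score +8 (running 8)
row 2: [4, 16, 0] -> [4, 16, 0]  score +0 (running 8)
Board after move:
16 32 16
 8 64  0
 4 16  0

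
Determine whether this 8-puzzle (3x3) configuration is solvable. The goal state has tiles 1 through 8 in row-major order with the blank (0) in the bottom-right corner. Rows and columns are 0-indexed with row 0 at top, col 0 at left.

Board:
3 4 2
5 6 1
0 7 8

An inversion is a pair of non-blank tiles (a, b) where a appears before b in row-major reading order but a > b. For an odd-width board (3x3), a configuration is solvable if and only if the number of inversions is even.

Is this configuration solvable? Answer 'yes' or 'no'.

Inversions (pairs i<j in row-major order where tile[i] > tile[j] > 0): 7
7 is odd, so the puzzle is not solvable.

Answer: no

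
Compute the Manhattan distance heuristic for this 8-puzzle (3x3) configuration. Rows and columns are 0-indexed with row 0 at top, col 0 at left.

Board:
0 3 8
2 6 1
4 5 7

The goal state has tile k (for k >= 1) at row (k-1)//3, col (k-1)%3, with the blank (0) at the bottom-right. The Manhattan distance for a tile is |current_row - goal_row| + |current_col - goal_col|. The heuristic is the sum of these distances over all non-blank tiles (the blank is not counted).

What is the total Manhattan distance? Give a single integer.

Answer: 14

Derivation:
Tile 3: at (0,1), goal (0,2), distance |0-0|+|1-2| = 1
Tile 8: at (0,2), goal (2,1), distance |0-2|+|2-1| = 3
Tile 2: at (1,0), goal (0,1), distance |1-0|+|0-1| = 2
Tile 6: at (1,1), goal (1,2), distance |1-1|+|1-2| = 1
Tile 1: at (1,2), goal (0,0), distance |1-0|+|2-0| = 3
Tile 4: at (2,0), goal (1,0), distance |2-1|+|0-0| = 1
Tile 5: at (2,1), goal (1,1), distance |2-1|+|1-1| = 1
Tile 7: at (2,2), goal (2,0), distance |2-2|+|2-0| = 2
Sum: 1 + 3 + 2 + 1 + 3 + 1 + 1 + 2 = 14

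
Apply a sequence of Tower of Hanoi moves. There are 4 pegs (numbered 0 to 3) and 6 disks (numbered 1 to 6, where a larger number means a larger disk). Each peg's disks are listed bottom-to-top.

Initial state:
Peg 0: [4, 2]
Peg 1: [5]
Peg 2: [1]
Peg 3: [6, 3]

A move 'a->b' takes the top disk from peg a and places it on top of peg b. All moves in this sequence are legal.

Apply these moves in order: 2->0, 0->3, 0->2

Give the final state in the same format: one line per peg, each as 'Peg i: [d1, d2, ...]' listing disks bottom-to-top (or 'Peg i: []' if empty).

After move 1 (2->0):
Peg 0: [4, 2, 1]
Peg 1: [5]
Peg 2: []
Peg 3: [6, 3]

After move 2 (0->3):
Peg 0: [4, 2]
Peg 1: [5]
Peg 2: []
Peg 3: [6, 3, 1]

After move 3 (0->2):
Peg 0: [4]
Peg 1: [5]
Peg 2: [2]
Peg 3: [6, 3, 1]

Answer: Peg 0: [4]
Peg 1: [5]
Peg 2: [2]
Peg 3: [6, 3, 1]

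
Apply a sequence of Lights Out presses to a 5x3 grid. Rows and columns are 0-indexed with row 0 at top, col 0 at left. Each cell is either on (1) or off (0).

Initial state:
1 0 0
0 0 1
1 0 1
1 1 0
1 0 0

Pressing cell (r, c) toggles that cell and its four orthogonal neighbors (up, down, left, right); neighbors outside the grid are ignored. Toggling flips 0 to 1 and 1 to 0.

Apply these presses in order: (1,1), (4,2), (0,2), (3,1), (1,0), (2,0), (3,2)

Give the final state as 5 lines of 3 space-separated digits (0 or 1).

After press 1 at (1,1):
1 1 0
1 1 0
1 1 1
1 1 0
1 0 0

After press 2 at (4,2):
1 1 0
1 1 0
1 1 1
1 1 1
1 1 1

After press 3 at (0,2):
1 0 1
1 1 1
1 1 1
1 1 1
1 1 1

After press 4 at (3,1):
1 0 1
1 1 1
1 0 1
0 0 0
1 0 1

After press 5 at (1,0):
0 0 1
0 0 1
0 0 1
0 0 0
1 0 1

After press 6 at (2,0):
0 0 1
1 0 1
1 1 1
1 0 0
1 0 1

After press 7 at (3,2):
0 0 1
1 0 1
1 1 0
1 1 1
1 0 0

Answer: 0 0 1
1 0 1
1 1 0
1 1 1
1 0 0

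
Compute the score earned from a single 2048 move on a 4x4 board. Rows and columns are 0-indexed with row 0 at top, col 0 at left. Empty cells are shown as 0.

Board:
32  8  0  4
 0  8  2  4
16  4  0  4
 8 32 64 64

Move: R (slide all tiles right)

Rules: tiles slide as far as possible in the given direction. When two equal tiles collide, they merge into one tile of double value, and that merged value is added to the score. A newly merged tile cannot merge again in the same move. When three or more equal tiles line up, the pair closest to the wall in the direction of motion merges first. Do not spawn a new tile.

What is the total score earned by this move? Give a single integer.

Answer: 136

Derivation:
Slide right:
row 0: [32, 8, 0, 4] -> [0, 32, 8, 4]  score +0 (running 0)
row 1: [0, 8, 2, 4] -> [0, 8, 2, 4]  score +0 (running 0)
row 2: [16, 4, 0, 4] -> [0, 0, 16, 8]  score +8 (running 8)
row 3: [8, 32, 64, 64] -> [0, 8, 32, 128]  score +128 (running 136)
Board after move:
  0  32   8   4
  0   8   2   4
  0   0  16   8
  0   8  32 128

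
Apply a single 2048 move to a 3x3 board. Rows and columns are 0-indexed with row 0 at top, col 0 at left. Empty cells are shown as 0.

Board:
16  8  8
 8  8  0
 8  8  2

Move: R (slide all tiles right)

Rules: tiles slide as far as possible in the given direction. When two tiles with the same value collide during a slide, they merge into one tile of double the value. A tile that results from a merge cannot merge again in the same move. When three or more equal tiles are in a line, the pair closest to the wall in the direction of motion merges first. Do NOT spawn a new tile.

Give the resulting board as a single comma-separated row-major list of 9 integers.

Slide right:
row 0: [16, 8, 8] -> [0, 16, 16]
row 1: [8, 8, 0] -> [0, 0, 16]
row 2: [8, 8, 2] -> [0, 16, 2]

Answer: 0, 16, 16, 0, 0, 16, 0, 16, 2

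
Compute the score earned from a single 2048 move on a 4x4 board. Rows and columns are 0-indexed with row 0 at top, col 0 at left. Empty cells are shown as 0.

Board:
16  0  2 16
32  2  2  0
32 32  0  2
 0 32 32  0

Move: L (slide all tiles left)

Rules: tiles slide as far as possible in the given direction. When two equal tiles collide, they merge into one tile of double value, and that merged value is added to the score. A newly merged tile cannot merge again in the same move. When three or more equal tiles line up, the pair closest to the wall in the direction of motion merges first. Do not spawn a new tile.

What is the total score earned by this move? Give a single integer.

Answer: 132

Derivation:
Slide left:
row 0: [16, 0, 2, 16] -> [16, 2, 16, 0]  score +0 (running 0)
row 1: [32, 2, 2, 0] -> [32, 4, 0, 0]  score +4 (running 4)
row 2: [32, 32, 0, 2] -> [64, 2, 0, 0]  score +64 (running 68)
row 3: [0, 32, 32, 0] -> [64, 0, 0, 0]  score +64 (running 132)
Board after move:
16  2 16  0
32  4  0  0
64  2  0  0
64  0  0  0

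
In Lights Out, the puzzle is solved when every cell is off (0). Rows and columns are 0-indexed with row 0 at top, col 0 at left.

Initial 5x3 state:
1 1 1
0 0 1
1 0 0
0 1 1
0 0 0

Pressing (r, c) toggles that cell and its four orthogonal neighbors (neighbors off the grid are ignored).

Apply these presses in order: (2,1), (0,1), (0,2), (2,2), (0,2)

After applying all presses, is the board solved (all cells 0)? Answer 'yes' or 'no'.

After press 1 at (2,1):
1 1 1
0 1 1
0 1 1
0 0 1
0 0 0

After press 2 at (0,1):
0 0 0
0 0 1
0 1 1
0 0 1
0 0 0

After press 3 at (0,2):
0 1 1
0 0 0
0 1 1
0 0 1
0 0 0

After press 4 at (2,2):
0 1 1
0 0 1
0 0 0
0 0 0
0 0 0

After press 5 at (0,2):
0 0 0
0 0 0
0 0 0
0 0 0
0 0 0

Lights still on: 0

Answer: yes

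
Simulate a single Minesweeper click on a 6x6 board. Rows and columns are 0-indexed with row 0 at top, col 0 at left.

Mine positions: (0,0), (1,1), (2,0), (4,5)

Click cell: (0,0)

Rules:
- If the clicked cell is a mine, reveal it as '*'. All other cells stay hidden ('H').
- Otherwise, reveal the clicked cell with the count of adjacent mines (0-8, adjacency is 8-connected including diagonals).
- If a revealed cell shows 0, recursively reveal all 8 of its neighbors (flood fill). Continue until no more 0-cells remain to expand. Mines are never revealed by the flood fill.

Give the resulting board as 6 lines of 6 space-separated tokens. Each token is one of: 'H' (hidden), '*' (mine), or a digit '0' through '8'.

* H H H H H
H H H H H H
H H H H H H
H H H H H H
H H H H H H
H H H H H H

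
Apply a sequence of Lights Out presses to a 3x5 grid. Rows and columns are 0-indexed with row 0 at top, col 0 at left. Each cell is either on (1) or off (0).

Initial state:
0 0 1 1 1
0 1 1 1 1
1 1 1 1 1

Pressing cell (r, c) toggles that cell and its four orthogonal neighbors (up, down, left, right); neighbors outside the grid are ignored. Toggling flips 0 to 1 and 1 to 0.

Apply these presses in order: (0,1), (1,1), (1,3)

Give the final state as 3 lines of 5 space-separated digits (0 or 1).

After press 1 at (0,1):
1 1 0 1 1
0 0 1 1 1
1 1 1 1 1

After press 2 at (1,1):
1 0 0 1 1
1 1 0 1 1
1 0 1 1 1

After press 3 at (1,3):
1 0 0 0 1
1 1 1 0 0
1 0 1 0 1

Answer: 1 0 0 0 1
1 1 1 0 0
1 0 1 0 1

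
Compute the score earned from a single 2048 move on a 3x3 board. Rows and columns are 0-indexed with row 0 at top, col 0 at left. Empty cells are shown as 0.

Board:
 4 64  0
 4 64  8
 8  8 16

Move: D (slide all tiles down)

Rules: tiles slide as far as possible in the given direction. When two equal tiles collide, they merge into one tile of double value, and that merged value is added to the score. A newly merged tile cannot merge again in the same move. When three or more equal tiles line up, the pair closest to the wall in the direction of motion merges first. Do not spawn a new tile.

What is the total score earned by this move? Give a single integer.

Answer: 136

Derivation:
Slide down:
col 0: [4, 4, 8] -> [0, 8, 8]  score +8 (running 8)
col 1: [64, 64, 8] -> [0, 128, 8]  score +128 (running 136)
col 2: [0, 8, 16] -> [0, 8, 16]  score +0 (running 136)
Board after move:
  0   0   0
  8 128   8
  8   8  16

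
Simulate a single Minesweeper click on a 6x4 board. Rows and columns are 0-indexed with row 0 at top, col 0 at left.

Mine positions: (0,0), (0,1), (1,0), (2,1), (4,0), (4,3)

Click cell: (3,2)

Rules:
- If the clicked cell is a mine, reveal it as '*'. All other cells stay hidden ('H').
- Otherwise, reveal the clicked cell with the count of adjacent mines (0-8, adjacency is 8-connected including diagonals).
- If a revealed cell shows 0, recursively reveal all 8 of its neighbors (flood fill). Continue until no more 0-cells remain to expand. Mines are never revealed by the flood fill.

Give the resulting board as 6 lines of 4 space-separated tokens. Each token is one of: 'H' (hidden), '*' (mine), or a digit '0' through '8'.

H H H H
H H H H
H H H H
H H 2 H
H H H H
H H H H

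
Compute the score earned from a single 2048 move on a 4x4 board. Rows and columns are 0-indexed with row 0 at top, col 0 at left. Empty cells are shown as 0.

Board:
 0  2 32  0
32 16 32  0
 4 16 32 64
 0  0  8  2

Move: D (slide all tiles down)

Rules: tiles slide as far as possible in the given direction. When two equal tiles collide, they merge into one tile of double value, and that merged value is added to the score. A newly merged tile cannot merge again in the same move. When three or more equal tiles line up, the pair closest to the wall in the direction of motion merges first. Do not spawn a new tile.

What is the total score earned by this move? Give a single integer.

Answer: 96

Derivation:
Slide down:
col 0: [0, 32, 4, 0] -> [0, 0, 32, 4]  score +0 (running 0)
col 1: [2, 16, 16, 0] -> [0, 0, 2, 32]  score +32 (running 32)
col 2: [32, 32, 32, 8] -> [0, 32, 64, 8]  score +64 (running 96)
col 3: [0, 0, 64, 2] -> [0, 0, 64, 2]  score +0 (running 96)
Board after move:
 0  0  0  0
 0  0 32  0
32  2 64 64
 4 32  8  2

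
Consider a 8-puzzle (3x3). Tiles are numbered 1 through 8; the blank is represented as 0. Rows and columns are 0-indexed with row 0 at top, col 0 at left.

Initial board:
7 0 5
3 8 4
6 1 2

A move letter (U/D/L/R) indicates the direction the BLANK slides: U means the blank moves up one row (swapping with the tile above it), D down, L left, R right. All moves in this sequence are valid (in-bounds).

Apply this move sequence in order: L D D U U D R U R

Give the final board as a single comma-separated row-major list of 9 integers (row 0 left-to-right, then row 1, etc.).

Answer: 3, 5, 0, 8, 7, 4, 6, 1, 2

Derivation:
After move 1 (L):
0 7 5
3 8 4
6 1 2

After move 2 (D):
3 7 5
0 8 4
6 1 2

After move 3 (D):
3 7 5
6 8 4
0 1 2

After move 4 (U):
3 7 5
0 8 4
6 1 2

After move 5 (U):
0 7 5
3 8 4
6 1 2

After move 6 (D):
3 7 5
0 8 4
6 1 2

After move 7 (R):
3 7 5
8 0 4
6 1 2

After move 8 (U):
3 0 5
8 7 4
6 1 2

After move 9 (R):
3 5 0
8 7 4
6 1 2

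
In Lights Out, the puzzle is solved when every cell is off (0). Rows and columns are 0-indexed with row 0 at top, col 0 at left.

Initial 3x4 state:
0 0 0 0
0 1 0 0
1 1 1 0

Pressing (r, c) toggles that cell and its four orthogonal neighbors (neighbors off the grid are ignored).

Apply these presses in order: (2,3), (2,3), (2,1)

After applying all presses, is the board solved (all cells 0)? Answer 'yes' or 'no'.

After press 1 at (2,3):
0 0 0 0
0 1 0 1
1 1 0 1

After press 2 at (2,3):
0 0 0 0
0 1 0 0
1 1 1 0

After press 3 at (2,1):
0 0 0 0
0 0 0 0
0 0 0 0

Lights still on: 0

Answer: yes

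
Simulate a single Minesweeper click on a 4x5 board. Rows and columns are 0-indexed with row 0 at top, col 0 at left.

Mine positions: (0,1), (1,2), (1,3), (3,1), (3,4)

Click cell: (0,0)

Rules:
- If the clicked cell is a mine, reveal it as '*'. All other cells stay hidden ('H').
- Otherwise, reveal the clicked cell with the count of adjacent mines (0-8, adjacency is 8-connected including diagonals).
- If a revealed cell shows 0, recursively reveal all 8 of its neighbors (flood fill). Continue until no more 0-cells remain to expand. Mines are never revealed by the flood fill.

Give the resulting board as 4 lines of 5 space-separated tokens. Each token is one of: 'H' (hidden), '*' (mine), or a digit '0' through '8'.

1 H H H H
H H H H H
H H H H H
H H H H H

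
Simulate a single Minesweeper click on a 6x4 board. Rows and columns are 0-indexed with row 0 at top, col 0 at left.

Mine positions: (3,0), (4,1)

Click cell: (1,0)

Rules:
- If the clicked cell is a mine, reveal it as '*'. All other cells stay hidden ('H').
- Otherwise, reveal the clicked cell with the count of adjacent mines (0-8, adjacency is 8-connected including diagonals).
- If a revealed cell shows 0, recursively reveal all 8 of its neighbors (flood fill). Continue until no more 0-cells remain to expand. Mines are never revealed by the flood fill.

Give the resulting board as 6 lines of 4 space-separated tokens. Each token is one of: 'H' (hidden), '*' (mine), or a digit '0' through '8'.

0 0 0 0
0 0 0 0
1 1 0 0
H 2 1 0
H H 1 0
H H 1 0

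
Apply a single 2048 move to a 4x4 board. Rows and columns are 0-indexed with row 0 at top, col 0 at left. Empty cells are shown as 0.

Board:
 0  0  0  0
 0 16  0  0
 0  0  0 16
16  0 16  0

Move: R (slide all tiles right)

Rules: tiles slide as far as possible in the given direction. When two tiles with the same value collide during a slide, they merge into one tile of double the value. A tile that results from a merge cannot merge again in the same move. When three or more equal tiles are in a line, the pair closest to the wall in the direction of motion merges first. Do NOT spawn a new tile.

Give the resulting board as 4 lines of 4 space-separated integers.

Slide right:
row 0: [0, 0, 0, 0] -> [0, 0, 0, 0]
row 1: [0, 16, 0, 0] -> [0, 0, 0, 16]
row 2: [0, 0, 0, 16] -> [0, 0, 0, 16]
row 3: [16, 0, 16, 0] -> [0, 0, 0, 32]

Answer:  0  0  0  0
 0  0  0 16
 0  0  0 16
 0  0  0 32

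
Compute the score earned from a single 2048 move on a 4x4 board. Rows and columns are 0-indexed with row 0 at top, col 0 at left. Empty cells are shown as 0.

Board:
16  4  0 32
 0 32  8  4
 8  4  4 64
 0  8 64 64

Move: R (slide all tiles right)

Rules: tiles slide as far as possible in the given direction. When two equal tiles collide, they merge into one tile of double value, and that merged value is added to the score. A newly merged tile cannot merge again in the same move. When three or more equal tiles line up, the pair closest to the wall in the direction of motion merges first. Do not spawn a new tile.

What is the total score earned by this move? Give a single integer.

Slide right:
row 0: [16, 4, 0, 32] -> [0, 16, 4, 32]  score +0 (running 0)
row 1: [0, 32, 8, 4] -> [0, 32, 8, 4]  score +0 (running 0)
row 2: [8, 4, 4, 64] -> [0, 8, 8, 64]  score +8 (running 8)
row 3: [0, 8, 64, 64] -> [0, 0, 8, 128]  score +128 (running 136)
Board after move:
  0  16   4  32
  0  32   8   4
  0   8   8  64
  0   0   8 128

Answer: 136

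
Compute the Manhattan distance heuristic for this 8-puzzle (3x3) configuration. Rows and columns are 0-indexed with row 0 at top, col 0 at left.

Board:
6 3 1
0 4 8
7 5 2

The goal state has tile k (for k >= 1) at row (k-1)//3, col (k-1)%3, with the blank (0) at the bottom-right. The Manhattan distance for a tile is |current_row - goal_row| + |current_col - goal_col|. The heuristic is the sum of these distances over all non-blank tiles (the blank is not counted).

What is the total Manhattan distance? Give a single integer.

Answer: 13

Derivation:
Tile 6: at (0,0), goal (1,2), distance |0-1|+|0-2| = 3
Tile 3: at (0,1), goal (0,2), distance |0-0|+|1-2| = 1
Tile 1: at (0,2), goal (0,0), distance |0-0|+|2-0| = 2
Tile 4: at (1,1), goal (1,0), distance |1-1|+|1-0| = 1
Tile 8: at (1,2), goal (2,1), distance |1-2|+|2-1| = 2
Tile 7: at (2,0), goal (2,0), distance |2-2|+|0-0| = 0
Tile 5: at (2,1), goal (1,1), distance |2-1|+|1-1| = 1
Tile 2: at (2,2), goal (0,1), distance |2-0|+|2-1| = 3
Sum: 3 + 1 + 2 + 1 + 2 + 0 + 1 + 3 = 13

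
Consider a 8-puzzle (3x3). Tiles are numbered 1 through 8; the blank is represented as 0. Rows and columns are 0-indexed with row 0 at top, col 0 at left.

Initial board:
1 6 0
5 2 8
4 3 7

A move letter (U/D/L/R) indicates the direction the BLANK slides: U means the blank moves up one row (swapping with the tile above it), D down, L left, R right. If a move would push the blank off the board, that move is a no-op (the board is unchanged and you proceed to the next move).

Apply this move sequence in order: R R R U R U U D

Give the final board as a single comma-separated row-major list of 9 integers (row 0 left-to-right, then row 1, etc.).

After move 1 (R):
1 6 0
5 2 8
4 3 7

After move 2 (R):
1 6 0
5 2 8
4 3 7

After move 3 (R):
1 6 0
5 2 8
4 3 7

After move 4 (U):
1 6 0
5 2 8
4 3 7

After move 5 (R):
1 6 0
5 2 8
4 3 7

After move 6 (U):
1 6 0
5 2 8
4 3 7

After move 7 (U):
1 6 0
5 2 8
4 3 7

After move 8 (D):
1 6 8
5 2 0
4 3 7

Answer: 1, 6, 8, 5, 2, 0, 4, 3, 7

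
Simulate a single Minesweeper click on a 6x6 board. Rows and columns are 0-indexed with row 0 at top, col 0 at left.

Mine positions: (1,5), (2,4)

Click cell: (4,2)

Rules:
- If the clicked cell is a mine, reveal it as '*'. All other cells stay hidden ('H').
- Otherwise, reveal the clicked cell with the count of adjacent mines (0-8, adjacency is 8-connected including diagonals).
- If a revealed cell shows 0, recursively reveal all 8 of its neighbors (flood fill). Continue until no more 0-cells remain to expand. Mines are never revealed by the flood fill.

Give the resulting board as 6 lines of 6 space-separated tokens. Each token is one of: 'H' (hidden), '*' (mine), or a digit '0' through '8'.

0 0 0 0 1 H
0 0 0 1 2 H
0 0 0 1 H H
0 0 0 1 1 1
0 0 0 0 0 0
0 0 0 0 0 0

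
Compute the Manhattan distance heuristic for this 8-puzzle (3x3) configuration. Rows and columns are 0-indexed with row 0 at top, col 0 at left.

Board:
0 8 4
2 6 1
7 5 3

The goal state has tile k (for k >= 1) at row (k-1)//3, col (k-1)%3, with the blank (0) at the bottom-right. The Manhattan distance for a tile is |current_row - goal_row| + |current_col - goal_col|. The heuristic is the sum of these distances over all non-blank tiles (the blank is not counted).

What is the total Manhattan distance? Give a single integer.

Tile 8: at (0,1), goal (2,1), distance |0-2|+|1-1| = 2
Tile 4: at (0,2), goal (1,0), distance |0-1|+|2-0| = 3
Tile 2: at (1,0), goal (0,1), distance |1-0|+|0-1| = 2
Tile 6: at (1,1), goal (1,2), distance |1-1|+|1-2| = 1
Tile 1: at (1,2), goal (0,0), distance |1-0|+|2-0| = 3
Tile 7: at (2,0), goal (2,0), distance |2-2|+|0-0| = 0
Tile 5: at (2,1), goal (1,1), distance |2-1|+|1-1| = 1
Tile 3: at (2,2), goal (0,2), distance |2-0|+|2-2| = 2
Sum: 2 + 3 + 2 + 1 + 3 + 0 + 1 + 2 = 14

Answer: 14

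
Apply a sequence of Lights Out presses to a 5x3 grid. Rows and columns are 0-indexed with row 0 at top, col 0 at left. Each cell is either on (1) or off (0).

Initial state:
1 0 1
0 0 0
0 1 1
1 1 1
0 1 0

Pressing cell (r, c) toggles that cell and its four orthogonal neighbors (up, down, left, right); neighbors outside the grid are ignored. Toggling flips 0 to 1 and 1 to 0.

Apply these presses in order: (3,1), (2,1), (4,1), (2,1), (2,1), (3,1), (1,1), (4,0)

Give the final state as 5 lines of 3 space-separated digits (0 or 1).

After press 1 at (3,1):
1 0 1
0 0 0
0 0 1
0 0 0
0 0 0

After press 2 at (2,1):
1 0 1
0 1 0
1 1 0
0 1 0
0 0 0

After press 3 at (4,1):
1 0 1
0 1 0
1 1 0
0 0 0
1 1 1

After press 4 at (2,1):
1 0 1
0 0 0
0 0 1
0 1 0
1 1 1

After press 5 at (2,1):
1 0 1
0 1 0
1 1 0
0 0 0
1 1 1

After press 6 at (3,1):
1 0 1
0 1 0
1 0 0
1 1 1
1 0 1

After press 7 at (1,1):
1 1 1
1 0 1
1 1 0
1 1 1
1 0 1

After press 8 at (4,0):
1 1 1
1 0 1
1 1 0
0 1 1
0 1 1

Answer: 1 1 1
1 0 1
1 1 0
0 1 1
0 1 1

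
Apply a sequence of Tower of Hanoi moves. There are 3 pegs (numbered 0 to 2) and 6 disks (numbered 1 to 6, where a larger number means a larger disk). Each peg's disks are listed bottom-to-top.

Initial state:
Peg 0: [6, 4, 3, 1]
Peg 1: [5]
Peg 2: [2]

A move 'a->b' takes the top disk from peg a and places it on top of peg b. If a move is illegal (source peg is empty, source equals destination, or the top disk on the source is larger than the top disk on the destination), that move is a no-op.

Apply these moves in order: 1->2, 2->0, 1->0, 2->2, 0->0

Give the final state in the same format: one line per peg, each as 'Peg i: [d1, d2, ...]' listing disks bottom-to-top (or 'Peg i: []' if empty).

After move 1 (1->2):
Peg 0: [6, 4, 3, 1]
Peg 1: [5]
Peg 2: [2]

After move 2 (2->0):
Peg 0: [6, 4, 3, 1]
Peg 1: [5]
Peg 2: [2]

After move 3 (1->0):
Peg 0: [6, 4, 3, 1]
Peg 1: [5]
Peg 2: [2]

After move 4 (2->2):
Peg 0: [6, 4, 3, 1]
Peg 1: [5]
Peg 2: [2]

After move 5 (0->0):
Peg 0: [6, 4, 3, 1]
Peg 1: [5]
Peg 2: [2]

Answer: Peg 0: [6, 4, 3, 1]
Peg 1: [5]
Peg 2: [2]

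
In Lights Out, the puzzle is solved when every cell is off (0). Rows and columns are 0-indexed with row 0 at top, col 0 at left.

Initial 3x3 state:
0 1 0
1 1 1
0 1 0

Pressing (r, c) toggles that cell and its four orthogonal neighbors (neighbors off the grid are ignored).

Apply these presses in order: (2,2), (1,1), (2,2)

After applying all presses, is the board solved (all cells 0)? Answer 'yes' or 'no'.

Answer: yes

Derivation:
After press 1 at (2,2):
0 1 0
1 1 0
0 0 1

After press 2 at (1,1):
0 0 0
0 0 1
0 1 1

After press 3 at (2,2):
0 0 0
0 0 0
0 0 0

Lights still on: 0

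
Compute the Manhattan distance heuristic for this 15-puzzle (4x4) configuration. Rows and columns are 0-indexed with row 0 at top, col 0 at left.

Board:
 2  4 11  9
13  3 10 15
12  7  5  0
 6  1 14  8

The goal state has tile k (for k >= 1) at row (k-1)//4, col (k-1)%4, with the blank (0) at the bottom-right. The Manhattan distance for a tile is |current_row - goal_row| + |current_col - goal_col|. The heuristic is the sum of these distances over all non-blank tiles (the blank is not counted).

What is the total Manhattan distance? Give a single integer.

Answer: 37

Derivation:
Tile 2: (0,0)->(0,1) = 1
Tile 4: (0,1)->(0,3) = 2
Tile 11: (0,2)->(2,2) = 2
Tile 9: (0,3)->(2,0) = 5
Tile 13: (1,0)->(3,0) = 2
Tile 3: (1,1)->(0,2) = 2
Tile 10: (1,2)->(2,1) = 2
Tile 15: (1,3)->(3,2) = 3
Tile 12: (2,0)->(2,3) = 3
Tile 7: (2,1)->(1,2) = 2
Tile 5: (2,2)->(1,0) = 3
Tile 6: (3,0)->(1,1) = 3
Tile 1: (3,1)->(0,0) = 4
Tile 14: (3,2)->(3,1) = 1
Tile 8: (3,3)->(1,3) = 2
Sum: 1 + 2 + 2 + 5 + 2 + 2 + 2 + 3 + 3 + 2 + 3 + 3 + 4 + 1 + 2 = 37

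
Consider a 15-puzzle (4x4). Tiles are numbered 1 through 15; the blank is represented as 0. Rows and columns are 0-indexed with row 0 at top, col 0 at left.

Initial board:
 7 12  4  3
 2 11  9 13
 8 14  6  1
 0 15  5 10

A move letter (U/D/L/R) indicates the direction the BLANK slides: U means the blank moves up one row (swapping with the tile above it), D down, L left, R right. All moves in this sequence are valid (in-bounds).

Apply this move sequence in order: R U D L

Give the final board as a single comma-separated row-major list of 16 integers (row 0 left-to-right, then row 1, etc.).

Answer: 7, 12, 4, 3, 2, 11, 9, 13, 8, 14, 6, 1, 0, 15, 5, 10

Derivation:
After move 1 (R):
 7 12  4  3
 2 11  9 13
 8 14  6  1
15  0  5 10

After move 2 (U):
 7 12  4  3
 2 11  9 13
 8  0  6  1
15 14  5 10

After move 3 (D):
 7 12  4  3
 2 11  9 13
 8 14  6  1
15  0  5 10

After move 4 (L):
 7 12  4  3
 2 11  9 13
 8 14  6  1
 0 15  5 10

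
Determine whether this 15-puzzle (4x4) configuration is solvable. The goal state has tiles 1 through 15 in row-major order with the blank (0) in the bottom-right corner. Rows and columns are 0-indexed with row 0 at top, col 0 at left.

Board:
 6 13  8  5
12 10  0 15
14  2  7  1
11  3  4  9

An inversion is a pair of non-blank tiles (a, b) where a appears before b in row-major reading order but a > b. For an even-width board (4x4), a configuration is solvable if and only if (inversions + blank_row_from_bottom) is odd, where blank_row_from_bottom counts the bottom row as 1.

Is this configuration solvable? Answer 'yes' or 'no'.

Inversions: 62
Blank is in row 1 (0-indexed from top), which is row 3 counting from the bottom (bottom = 1).
62 + 3 = 65, which is odd, so the puzzle is solvable.

Answer: yes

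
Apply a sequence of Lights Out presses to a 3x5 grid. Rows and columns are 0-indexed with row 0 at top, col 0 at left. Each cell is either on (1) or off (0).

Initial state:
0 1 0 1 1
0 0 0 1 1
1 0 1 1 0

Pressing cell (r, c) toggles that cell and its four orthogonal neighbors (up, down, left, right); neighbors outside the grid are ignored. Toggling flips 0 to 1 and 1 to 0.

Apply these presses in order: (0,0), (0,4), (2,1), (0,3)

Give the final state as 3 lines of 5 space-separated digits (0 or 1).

Answer: 1 0 1 1 1
1 1 0 0 0
0 1 0 1 0

Derivation:
After press 1 at (0,0):
1 0 0 1 1
1 0 0 1 1
1 0 1 1 0

After press 2 at (0,4):
1 0 0 0 0
1 0 0 1 0
1 0 1 1 0

After press 3 at (2,1):
1 0 0 0 0
1 1 0 1 0
0 1 0 1 0

After press 4 at (0,3):
1 0 1 1 1
1 1 0 0 0
0 1 0 1 0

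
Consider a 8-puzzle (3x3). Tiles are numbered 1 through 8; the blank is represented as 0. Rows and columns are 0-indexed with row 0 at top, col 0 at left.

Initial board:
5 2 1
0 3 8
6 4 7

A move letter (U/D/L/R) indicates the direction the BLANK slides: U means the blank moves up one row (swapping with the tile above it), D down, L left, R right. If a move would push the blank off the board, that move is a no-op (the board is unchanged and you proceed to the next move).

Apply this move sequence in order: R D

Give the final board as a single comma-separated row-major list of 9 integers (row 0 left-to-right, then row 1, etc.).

After move 1 (R):
5 2 1
3 0 8
6 4 7

After move 2 (D):
5 2 1
3 4 8
6 0 7

Answer: 5, 2, 1, 3, 4, 8, 6, 0, 7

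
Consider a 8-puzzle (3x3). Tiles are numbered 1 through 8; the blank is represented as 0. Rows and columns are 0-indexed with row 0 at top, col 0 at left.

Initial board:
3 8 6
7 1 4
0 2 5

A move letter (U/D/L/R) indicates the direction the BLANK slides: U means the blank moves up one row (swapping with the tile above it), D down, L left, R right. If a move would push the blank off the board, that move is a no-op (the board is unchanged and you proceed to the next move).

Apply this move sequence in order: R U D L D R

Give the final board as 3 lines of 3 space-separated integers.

After move 1 (R):
3 8 6
7 1 4
2 0 5

After move 2 (U):
3 8 6
7 0 4
2 1 5

After move 3 (D):
3 8 6
7 1 4
2 0 5

After move 4 (L):
3 8 6
7 1 4
0 2 5

After move 5 (D):
3 8 6
7 1 4
0 2 5

After move 6 (R):
3 8 6
7 1 4
2 0 5

Answer: 3 8 6
7 1 4
2 0 5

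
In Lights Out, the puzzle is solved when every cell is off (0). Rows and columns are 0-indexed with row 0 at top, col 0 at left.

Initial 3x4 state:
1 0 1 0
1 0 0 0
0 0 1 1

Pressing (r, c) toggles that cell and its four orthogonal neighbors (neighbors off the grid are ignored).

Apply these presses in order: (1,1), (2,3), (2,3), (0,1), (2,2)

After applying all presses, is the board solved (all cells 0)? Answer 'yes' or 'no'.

After press 1 at (1,1):
1 1 1 0
0 1 1 0
0 1 1 1

After press 2 at (2,3):
1 1 1 0
0 1 1 1
0 1 0 0

After press 3 at (2,3):
1 1 1 0
0 1 1 0
0 1 1 1

After press 4 at (0,1):
0 0 0 0
0 0 1 0
0 1 1 1

After press 5 at (2,2):
0 0 0 0
0 0 0 0
0 0 0 0

Lights still on: 0

Answer: yes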